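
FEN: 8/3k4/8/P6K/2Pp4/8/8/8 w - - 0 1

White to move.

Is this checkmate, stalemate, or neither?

White to move; white king on h5.
In check: no.
Legal moves for White: Kh6, Kg6, Kg5, Kh4, Kg4, a6, c5.
White has 7 legal moves and is not in check → neither.

neither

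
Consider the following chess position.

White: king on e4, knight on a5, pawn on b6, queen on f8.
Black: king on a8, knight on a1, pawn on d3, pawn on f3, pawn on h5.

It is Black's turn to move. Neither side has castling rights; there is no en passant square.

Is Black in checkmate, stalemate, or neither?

checkmate

Black to move; black king on a8.
In check: yes, from the white queen on f8.
King squares — a7: attacked by Pb6; b7: attacked by Na5; b8: attacked by Qf8.
Legal moves for Black: none.
In check with no legal moves → checkmate.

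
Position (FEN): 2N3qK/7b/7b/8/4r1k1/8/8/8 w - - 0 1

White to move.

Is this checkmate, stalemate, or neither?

checkmate

White to move; white king on h8.
In check: yes, from the black queen on g8.
King squares — g7: attacked by Bh6; h7: attacked by Qg8; g8: attacked by Bh7.
Legal moves for White: none.
In check with no legal moves → checkmate.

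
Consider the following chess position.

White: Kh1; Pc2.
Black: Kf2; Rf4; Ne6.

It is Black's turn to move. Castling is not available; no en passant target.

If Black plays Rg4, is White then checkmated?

After Rg4: white king on h1; in check: no.
White is not in check, so this cannot be checkmate.

no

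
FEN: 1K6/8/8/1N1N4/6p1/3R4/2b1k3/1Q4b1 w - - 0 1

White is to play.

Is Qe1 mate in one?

After Qe1: black king on e2; in check: yes, from the white queen on e1.
Black has 2 legal replies: Kxd3, Kxe1.
In check but a legal move exists → not checkmate.

no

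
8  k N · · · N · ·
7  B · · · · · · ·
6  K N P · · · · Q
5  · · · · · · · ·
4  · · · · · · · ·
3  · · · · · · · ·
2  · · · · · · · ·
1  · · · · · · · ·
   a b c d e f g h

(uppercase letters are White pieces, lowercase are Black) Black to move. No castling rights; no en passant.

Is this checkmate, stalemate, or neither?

checkmate

Black to move; black king on a8.
In check: yes, from the white knight on b6.
King squares — a7: attacked by Ka6; b7: attacked by Ka6; b8: attacked by Ba7.
Legal moves for Black: none.
In check with no legal moves → checkmate.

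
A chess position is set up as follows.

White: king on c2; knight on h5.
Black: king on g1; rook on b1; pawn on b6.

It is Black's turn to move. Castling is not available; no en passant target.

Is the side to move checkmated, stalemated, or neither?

Black to move; black king on g1.
In check: no.
Legal moves for Black: Kh2, Kg2, Kf2, Kh1, Kf1, Rb5, Rb4, Rb3, Rb2+, Rf1, Re1, Rd1, Rc1+, Ra1, b5.
Black has 15 legal moves and is not in check → neither.

neither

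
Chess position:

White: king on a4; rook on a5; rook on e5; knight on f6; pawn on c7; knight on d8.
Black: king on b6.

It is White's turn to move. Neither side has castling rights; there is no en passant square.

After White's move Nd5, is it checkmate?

After Nd5: black king on b6; in check: yes, from the white knight on d5.
King squares — a5: attacked by Ka4; b5: attacked by Ka4; c5: attacked by Ra5; a6: attacked by Ra5; c6: attacked by Nd8; a7: attacked by Ra5; b7: attacked by Nd8; c7: attacked by Nd5.
Black has no legal moves → checkmate.

yes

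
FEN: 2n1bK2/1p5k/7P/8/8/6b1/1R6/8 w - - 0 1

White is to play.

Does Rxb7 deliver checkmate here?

no

After Rxb7: black king on h7; in check: yes, from the white rook on b7.
Black has 7 legal replies: Kh8, Kxh6, Kg6, Bf7, Bd7, Ne7, Bc7.
In check but a legal move exists → not checkmate.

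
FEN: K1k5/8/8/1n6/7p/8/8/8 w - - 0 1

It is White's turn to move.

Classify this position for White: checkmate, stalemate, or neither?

stalemate

White to move; white king on a8.
In check: no.
King squares — a7: attacked by Nb5; b7: attacked by Kc8; b8: attacked by Kc8.
Legal moves for White: none.
Not in check and no legal moves → stalemate.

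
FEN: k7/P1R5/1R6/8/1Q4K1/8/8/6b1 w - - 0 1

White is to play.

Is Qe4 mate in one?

After Qe4: black king on a8; in check: yes, from the white queen on e4.
King squares — a7: attacked by Rc7; b7: attacked by Qe4; b8: attacked by Rb6.
Black has no legal moves → checkmate.

yes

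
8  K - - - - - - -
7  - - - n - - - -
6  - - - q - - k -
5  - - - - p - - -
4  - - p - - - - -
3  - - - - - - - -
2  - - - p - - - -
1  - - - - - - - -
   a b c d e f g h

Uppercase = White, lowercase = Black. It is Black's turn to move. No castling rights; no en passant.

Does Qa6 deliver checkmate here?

After Qa6: white king on a8; in check: yes, from the black queen on a6.
King squares — a7: attacked by Qa6; b7: attacked by Qa6; b8: attacked by Nd7.
White has no legal moves → checkmate.

yes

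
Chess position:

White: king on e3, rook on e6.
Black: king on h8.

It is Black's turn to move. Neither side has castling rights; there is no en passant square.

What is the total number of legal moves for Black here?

Black to move; king on h8.
In check: no.
Legal moves: Kg8, Kh7, Kg7.
Count: 3.

3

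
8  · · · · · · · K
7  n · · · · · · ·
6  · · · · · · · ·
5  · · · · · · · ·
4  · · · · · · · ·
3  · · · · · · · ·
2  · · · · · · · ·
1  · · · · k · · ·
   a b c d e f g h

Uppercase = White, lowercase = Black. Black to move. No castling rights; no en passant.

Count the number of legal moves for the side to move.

8

Black to move; king on e1.
In check: no.
Legal moves: Nc8, Nc6, Nb5, Kf2, Ke2, Kd2, Kf1, Kd1.
Count: 8.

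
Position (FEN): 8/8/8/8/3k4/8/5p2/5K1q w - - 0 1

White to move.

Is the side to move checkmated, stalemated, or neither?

White to move; white king on f1.
In check: yes, from the black queen on h1.
King squares — e1: attacked by Qh1; g1: attacked by Qh1; e2: available; f2: available; g2: attacked by Qh1.
Legal moves for White: Kxf2, Ke2.
White is in check but has 2 legal moves → neither.

neither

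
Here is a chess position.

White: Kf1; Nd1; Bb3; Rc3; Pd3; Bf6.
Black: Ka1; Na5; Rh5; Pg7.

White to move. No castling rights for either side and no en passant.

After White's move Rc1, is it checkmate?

After Rc1: black king on a1; in check: yes, from the white rook on c1 and the white bishop on f6.
King squares — b1: attacked by Rc1; a2: attacked by Bb3; b2: attacked by Nd1.
Black has no legal moves → checkmate.

yes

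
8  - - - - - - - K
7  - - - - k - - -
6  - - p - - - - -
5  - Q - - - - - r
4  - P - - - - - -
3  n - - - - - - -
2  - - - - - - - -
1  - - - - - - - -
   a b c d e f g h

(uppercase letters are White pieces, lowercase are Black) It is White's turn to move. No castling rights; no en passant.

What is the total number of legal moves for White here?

3

White to move; king on h8.
In check: yes, from the black rook on h5.
Legal moves: Kg8, Kg7, Qxh5.
Count: 3.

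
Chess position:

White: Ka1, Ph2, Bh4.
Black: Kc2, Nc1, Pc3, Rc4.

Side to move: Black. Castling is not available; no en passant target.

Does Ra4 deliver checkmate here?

yes

After Ra4: white king on a1; in check: yes, from the black rook on a4.
King squares — b1: attacked by Kc2; a2: attacked by Nc1; b2: attacked by Kc2.
White has no legal moves → checkmate.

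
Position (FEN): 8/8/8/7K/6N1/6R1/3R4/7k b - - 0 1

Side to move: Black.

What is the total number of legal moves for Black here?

0

Black to move; king on h1.
In check: no.
Legal moves: none.
Count: 0.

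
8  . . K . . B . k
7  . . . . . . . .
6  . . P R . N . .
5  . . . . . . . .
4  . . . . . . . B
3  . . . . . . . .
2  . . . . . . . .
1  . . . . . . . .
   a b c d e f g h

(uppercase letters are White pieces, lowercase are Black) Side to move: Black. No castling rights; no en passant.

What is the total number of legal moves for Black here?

Black to move; king on h8.
In check: no.
Legal moves: none.
Count: 0.

0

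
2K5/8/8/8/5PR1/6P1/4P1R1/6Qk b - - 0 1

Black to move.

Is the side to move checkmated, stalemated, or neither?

Black to move; black king on h1.
In check: yes, from the white queen on g1.
King squares — g1: attacked by Rg2; g2: attacked by Qg1; h2: attacked by Qg1.
Legal moves for Black: none.
In check with no legal moves → checkmate.

checkmate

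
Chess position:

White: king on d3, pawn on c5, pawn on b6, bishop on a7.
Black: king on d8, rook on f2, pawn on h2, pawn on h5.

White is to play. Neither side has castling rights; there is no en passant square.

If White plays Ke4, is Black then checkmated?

no

After Ke4: black king on d8; in check: no.
Black is not in check, so this cannot be checkmate.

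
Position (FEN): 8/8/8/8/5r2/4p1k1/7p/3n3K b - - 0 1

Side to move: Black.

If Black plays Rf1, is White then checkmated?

yes

After Rf1: white king on h1; in check: yes, from the black rook on f1.
King squares — g1: attacked by Rf1; g2: attacked by Kg3; h2: attacked by Kg3.
White has no legal moves → checkmate.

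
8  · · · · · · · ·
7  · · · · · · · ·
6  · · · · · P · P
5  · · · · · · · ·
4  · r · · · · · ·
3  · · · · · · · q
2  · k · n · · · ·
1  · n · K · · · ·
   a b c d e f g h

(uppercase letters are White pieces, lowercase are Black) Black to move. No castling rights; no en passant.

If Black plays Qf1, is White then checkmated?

yes

After Qf1: white king on d1; in check: yes, from the black queen on f1.
King squares — c1: attacked by Qf1; e1: attacked by Qf1; c2: attacked by Kb2; d2: attacked by Nb1; e2: attacked by Qf1.
White has no legal moves → checkmate.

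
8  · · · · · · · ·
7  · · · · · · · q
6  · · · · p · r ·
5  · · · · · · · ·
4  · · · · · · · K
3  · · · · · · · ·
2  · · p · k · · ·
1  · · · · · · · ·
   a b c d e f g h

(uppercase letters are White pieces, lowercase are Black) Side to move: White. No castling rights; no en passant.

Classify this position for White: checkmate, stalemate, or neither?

checkmate

White to move; white king on h4.
In check: yes, from the black queen on h7.
King squares — g3: attacked by Rg6; h3: attacked by Qh7; g4: attacked by Rg6; g5: attacked by Rg6; h5: attacked by Qh7.
Legal moves for White: none.
In check with no legal moves → checkmate.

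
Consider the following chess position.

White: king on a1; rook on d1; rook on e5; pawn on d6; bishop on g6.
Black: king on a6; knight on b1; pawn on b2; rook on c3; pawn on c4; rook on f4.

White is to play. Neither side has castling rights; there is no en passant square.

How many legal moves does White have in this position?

3

White to move; king on a1.
In check: yes, from the black pawn on b2.
Legal moves: Kxb2, Ka2, Kxb1.
Count: 3.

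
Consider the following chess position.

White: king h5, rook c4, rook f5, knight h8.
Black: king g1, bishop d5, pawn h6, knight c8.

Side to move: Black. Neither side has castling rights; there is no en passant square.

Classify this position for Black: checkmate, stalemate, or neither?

Black to move; black king on g1.
In check: no.
Legal moves for Black: Ne7, Na7, Nd6, Nb6, Bg8, Ba8, Bf7+, Bb7, Be6, Bc6, Be4, Bxc4, Bf3+, Bg2, Bh1, Kh2, Kg2, Kh1.
Black has 18 legal moves and is not in check → neither.

neither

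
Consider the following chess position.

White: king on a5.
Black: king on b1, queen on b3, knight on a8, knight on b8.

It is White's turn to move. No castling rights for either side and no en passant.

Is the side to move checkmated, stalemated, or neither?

stalemate

White to move; white king on a5.
In check: no.
King squares — a4: attacked by Qb3; b4: attacked by Qb3; b5: attacked by Qb3; a6: attacked by Nb8; b6: attacked by Qb3.
Legal moves for White: none.
Not in check and no legal moves → stalemate.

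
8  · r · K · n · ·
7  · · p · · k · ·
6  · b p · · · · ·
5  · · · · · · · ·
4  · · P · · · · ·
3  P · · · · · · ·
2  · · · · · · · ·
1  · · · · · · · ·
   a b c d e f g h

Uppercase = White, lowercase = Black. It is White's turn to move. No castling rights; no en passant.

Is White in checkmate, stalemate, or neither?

White to move; white king on d8.
In check: yes, from the black rook on b8.
King squares — c7: attacked by Bb6; d7: attacked by Nf8; e7: attacked by Kf7; c8: attacked by Rb8; e8: attacked by Kf7.
Legal moves for White: none.
In check with no legal moves → checkmate.

checkmate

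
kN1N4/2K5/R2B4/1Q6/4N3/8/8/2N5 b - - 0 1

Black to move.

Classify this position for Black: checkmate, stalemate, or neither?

Black to move; black king on a8.
In check: yes, from the white rook on a6.
King squares — a7: attacked by Ra6; b7: attacked by Qb5; b8: attacked by Qb5.
Legal moves for Black: none.
In check with no legal moves → checkmate.

checkmate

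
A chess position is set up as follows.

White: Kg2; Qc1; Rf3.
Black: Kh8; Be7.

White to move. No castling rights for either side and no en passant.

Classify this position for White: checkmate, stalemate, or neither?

White to move; white king on g2.
In check: no.
Legal moves for White include: Rf8+, Rf7, Rf6, Rf5, Rf4, Rh3+, Rg3, Re3, Rd3, Rc3, Rb3, Ra3, Rf2, Rf1, Kh3, Kg3, Kh2, Kf2, ... (list truncated; more exist).
White has legal moves and is not in check → neither.

neither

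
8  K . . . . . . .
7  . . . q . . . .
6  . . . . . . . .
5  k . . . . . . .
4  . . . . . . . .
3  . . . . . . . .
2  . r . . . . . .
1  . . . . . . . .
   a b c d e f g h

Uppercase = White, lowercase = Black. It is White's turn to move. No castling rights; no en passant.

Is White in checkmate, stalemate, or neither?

White to move; white king on a8.
In check: no.
King squares — a7: attacked by Qd7; b7: attacked by Rb2; b8: attacked by Rb2.
Legal moves for White: none.
Not in check and no legal moves → stalemate.

stalemate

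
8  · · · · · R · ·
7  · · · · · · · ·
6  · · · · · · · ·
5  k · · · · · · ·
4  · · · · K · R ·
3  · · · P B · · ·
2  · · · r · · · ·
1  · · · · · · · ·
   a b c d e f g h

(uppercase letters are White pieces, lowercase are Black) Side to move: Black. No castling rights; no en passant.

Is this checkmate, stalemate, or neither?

neither

Black to move; black king on a5.
In check: no.
Legal moves for Black: Ka6, Kb5, Kb4, Ka4, Rxd3, Rh2, Rg2, Rf2, Re2, Rc2, Rb2, Ra2, Rd1.
Black has 13 legal moves and is not in check → neither.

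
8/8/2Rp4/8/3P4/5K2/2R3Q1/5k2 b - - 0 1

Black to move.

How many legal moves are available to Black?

Black to move; king on f1.
In check: yes, from the white queen on g2.
Legal moves: Ke1.
Count: 1.

1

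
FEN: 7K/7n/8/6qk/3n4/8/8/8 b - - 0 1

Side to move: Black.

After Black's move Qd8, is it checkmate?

no

After Qd8: white king on h8; in check: yes, from the black queen on d8.
White has 2 legal replies: Kxh7, Kg7.
In check but a legal move exists → not checkmate.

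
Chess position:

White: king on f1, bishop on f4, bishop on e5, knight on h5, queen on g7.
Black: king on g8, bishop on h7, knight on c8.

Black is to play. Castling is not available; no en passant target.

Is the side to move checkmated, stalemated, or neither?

Black to move; black king on g8.
In check: yes, from the white queen on g7.
King squares — f7: attacked by Qg7; g7: attacked by Be5; h7: own bishop; f8: attacked by Qg7; h8: attacked by Qg7.
Legal moves for Black: none.
In check with no legal moves → checkmate.

checkmate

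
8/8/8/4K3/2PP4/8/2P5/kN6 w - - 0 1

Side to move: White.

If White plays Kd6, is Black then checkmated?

no

After Kd6: black king on a1; in check: no.
Black is not in check, so this cannot be checkmate.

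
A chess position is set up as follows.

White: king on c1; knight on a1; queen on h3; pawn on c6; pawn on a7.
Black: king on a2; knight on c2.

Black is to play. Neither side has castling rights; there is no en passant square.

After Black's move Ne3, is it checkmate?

no

After Ne3: white king on c1; in check: no.
White is not in check, so this cannot be checkmate.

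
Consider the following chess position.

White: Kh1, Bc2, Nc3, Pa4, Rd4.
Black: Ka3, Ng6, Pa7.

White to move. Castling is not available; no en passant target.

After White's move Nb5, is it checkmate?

After Nb5: black king on a3; in check: yes, from the white knight on b5.
Black has 2 legal replies: Kb2, Ka2.
In check but a legal move exists → not checkmate.

no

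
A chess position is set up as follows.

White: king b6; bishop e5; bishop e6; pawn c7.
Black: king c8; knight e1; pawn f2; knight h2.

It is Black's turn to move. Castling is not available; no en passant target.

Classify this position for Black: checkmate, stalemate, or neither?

Black to move; black king on c8.
In check: yes, from the white bishop on e6.
King squares — b7: attacked by Kb6; c7: attacked by Be5; d7: attacked by Be6; b8: attacked by Pc7; d8: attacked by Pc7.
Legal moves for Black: none.
In check with no legal moves → checkmate.

checkmate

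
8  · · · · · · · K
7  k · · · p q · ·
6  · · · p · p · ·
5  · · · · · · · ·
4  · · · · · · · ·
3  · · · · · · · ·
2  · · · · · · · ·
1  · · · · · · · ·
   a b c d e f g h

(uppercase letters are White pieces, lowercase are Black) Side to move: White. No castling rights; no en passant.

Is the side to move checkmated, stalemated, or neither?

stalemate

White to move; white king on h8.
In check: no.
King squares — g7: attacked by Qf7; h7: attacked by Qf7; g8: attacked by Qf7.
Legal moves for White: none.
Not in check and no legal moves → stalemate.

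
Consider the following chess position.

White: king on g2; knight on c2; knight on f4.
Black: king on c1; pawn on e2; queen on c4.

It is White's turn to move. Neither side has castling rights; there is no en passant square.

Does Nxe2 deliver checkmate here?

After Nxe2: black king on c1; in check: yes, from the white knight on e2.
Black has 6 legal replies: Kd2, Kxc2, Kb2, Kd1, Kb1, Qxe2+.
In check but a legal move exists → not checkmate.

no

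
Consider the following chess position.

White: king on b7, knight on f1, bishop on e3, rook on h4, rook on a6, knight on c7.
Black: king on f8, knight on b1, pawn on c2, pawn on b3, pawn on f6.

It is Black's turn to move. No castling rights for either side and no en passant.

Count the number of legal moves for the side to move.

Black to move; king on f8.
In check: no.
Legal moves: Kg8, Kg7, Kf7, Ke7, Nc3, Na3, Nd2, f5, b2, c1=Q, c1=R, c1=B, c1=N.
Count: 13.

13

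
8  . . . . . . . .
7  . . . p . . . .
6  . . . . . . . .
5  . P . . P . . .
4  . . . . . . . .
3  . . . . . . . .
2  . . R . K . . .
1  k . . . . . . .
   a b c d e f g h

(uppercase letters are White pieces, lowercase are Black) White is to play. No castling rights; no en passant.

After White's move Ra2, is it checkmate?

After Ra2: black king on a1; in check: yes, from the white rook on a2.
Black has 2 legal replies: Kxa2, Kb1.
In check but a legal move exists → not checkmate.

no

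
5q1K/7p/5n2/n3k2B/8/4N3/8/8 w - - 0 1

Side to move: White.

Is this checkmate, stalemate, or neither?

White to move; white king on h8.
In check: yes, from the black queen on f8.
King squares — g7: attacked by Qf8; h7: attacked by Nf6; g8: attacked by Nf6.
Legal moves for White: none.
In check with no legal moves → checkmate.

checkmate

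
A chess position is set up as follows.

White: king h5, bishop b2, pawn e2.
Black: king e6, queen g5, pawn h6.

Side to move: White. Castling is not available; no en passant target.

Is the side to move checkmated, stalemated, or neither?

checkmate

White to move; white king on h5.
In check: yes, from the black queen on g5.
King squares — g4: attacked by Qg5; h4: attacked by Qg5; g5: attacked by Ph6; g6: attacked by Qg5; h6: attacked by Qg5.
Legal moves for White: none.
In check with no legal moves → checkmate.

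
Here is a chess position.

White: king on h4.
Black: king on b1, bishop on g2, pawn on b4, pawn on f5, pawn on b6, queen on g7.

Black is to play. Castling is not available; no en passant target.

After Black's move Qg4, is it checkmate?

After Qg4: white king on h4; in check: yes, from the black queen on g4.
King squares — g3: attacked by Qg4; h3: attacked by Bg2; g4: attacked by Pf5; g5: attacked by Qg4; h5: attacked by Qg4.
White has no legal moves → checkmate.

yes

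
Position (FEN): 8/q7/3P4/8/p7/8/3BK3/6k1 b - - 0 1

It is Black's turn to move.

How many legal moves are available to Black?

Black to move; king on g1.
In check: no.
Legal moves: Qb8, Qa8, Qh7, Qg7, Qf7, Qe7+, Qd7, Qc7, Qb7, Qb6, Qa6+, Qc5, Qa5, Qd4, Qe3+, Qf2+, Kh2, Kg2, Kh1, a3.
Count: 20.

20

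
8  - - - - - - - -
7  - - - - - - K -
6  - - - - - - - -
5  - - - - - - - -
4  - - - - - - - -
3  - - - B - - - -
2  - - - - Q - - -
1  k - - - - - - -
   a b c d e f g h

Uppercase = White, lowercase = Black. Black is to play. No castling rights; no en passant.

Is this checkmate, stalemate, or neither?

Black to move; black king on a1.
In check: no.
King squares — b1: attacked by Bd3; a2: attacked by Qe2; b2: attacked by Qe2.
Legal moves for Black: none.
Not in check and no legal moves → stalemate.

stalemate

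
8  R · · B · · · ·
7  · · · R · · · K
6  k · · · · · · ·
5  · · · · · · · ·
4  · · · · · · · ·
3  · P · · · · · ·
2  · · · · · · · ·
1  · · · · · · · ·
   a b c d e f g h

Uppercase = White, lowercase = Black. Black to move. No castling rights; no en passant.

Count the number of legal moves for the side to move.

Black to move; king on a6.
In check: yes, from the white rook on a8.
Legal moves: Kb5.
Count: 1.

1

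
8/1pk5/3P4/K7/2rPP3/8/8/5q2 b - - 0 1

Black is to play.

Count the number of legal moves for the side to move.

6

Black to move; king on c7.
In check: yes, from the white pawn on d6.
Legal moves: Kd8, Kc8, Kb8, Kd7, Kxd6, Kc6.
Count: 6.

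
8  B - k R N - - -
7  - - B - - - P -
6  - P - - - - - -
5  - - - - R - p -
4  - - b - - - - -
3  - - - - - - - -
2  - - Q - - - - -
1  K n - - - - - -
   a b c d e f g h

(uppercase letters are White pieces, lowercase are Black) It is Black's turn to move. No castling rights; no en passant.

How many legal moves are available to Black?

Black to move; king on c8.
In check: yes, from the white rook on d8.
Legal moves: none.
Count: 0.

0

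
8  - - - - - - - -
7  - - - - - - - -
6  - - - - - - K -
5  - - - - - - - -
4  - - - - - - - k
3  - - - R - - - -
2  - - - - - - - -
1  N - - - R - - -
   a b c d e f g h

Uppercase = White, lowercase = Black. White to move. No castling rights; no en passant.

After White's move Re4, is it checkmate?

After Re4: black king on h4; in check: yes, from the white rook on e4.
King squares — g3: attacked by Rd3; h3: attacked by Rd3; g4: attacked by Re4; g5: attacked by Kg6; h5: attacked by Kg6.
Black has no legal moves → checkmate.

yes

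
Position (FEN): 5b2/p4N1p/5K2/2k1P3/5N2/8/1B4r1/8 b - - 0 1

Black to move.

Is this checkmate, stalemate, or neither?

neither

Black to move; black king on c5.
In check: no.
Legal moves for Black include: Bg7+, Be7+, Bh6, Bd6, Kc6, Kb6, Kb5, Kc4, Kb4, Rg8, Rg7, Rg6+, Rg5, Rg4, Rg3, Rh2, Rf2, Re2, ... (list truncated; more exist).
Black has legal moves and is not in check → neither.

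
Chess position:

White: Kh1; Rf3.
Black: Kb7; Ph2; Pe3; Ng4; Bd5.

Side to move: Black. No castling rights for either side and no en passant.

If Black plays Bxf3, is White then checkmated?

yes

After Bxf3: white king on h1; in check: yes, from the black bishop on f3.
King squares — g1: attacked by Ph2; g2: attacked by Bf3; h2: attacked by Ng4.
White has no legal moves → checkmate.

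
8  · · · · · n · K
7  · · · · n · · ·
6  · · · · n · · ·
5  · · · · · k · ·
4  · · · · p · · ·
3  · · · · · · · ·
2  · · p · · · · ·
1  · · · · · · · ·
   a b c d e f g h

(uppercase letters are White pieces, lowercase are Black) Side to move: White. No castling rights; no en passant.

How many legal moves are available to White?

0

White to move; king on h8.
In check: no.
Legal moves: none.
Count: 0.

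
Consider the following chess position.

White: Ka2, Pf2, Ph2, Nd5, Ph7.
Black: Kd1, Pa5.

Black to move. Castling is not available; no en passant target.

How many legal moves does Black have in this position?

Black to move; king on d1.
In check: no.
Legal moves: Ke2, Kd2, Kc2, Ke1, Kc1, a4.
Count: 6.

6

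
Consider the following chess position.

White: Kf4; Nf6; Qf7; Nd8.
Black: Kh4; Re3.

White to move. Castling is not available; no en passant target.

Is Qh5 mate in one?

yes

After Qh5: black king on h4; in check: yes, from the white queen on h5.
King squares — g3: attacked by Kf4; h3: attacked by Qh5; g4: attacked by Kf4; g5: attacked by Kf4; h5: attacked by Nf6.
Black has no legal moves → checkmate.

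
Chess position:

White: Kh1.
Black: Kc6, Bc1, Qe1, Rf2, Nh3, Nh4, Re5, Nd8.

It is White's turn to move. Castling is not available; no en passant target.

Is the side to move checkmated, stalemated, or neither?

checkmate

White to move; white king on h1.
In check: yes, from the black queen on e1.
King squares — g1: attacked by Qe1; g2: attacked by Rf2; h2: attacked by Rf2.
Legal moves for White: none.
In check with no legal moves → checkmate.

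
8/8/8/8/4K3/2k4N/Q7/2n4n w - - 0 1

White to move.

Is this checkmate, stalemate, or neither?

neither

White to move; white king on e4.
In check: no.
Legal moves for White include: Kf5, Ke5, Kd5, Kf4, Kf3, Ke3, Ng5, Nf4, Nf2, Ng1, Qg8, Qa8, Qf7, Qa7, Qe6, Qa6, Qd5, Qa5+, ... (list truncated; more exist).
White has legal moves and is not in check → neither.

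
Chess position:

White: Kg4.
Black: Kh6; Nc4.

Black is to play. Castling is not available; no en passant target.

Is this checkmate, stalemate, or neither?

Black to move; black king on h6.
In check: no.
Legal moves for Black: Kh7, Kg7, Kg6, Nd6, Nb6, Ne5+, Na5, Ne3+, Na3, Nd2, Nb2.
Black has 11 legal moves and is not in check → neither.

neither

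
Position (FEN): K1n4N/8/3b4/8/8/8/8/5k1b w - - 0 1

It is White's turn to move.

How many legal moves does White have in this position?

White to move; king on a8.
In check: yes, from the black bishop on h1.
Legal moves: none.
Count: 0.

0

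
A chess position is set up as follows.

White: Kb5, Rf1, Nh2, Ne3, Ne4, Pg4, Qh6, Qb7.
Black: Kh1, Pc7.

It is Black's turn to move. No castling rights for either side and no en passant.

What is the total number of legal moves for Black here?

0

Black to move; king on h1.
In check: yes, from the white rook on f1.
Legal moves: none.
Count: 0.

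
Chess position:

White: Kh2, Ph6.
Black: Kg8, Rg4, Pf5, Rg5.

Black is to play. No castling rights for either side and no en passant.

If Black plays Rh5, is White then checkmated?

After Rh5: white king on h2; in check: yes, from the black rook on h5.
King squares — g1: attacked by Rg4; h1: attacked by Rh5; g2: attacked by Rg4; g3: attacked by Rg4; h3: attacked by Rh5.
White has no legal moves → checkmate.

yes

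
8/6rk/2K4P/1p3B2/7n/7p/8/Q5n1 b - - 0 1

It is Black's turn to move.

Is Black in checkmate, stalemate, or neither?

neither

Black to move; black king on h7.
In check: yes, from the white bishop on f5.
King squares — g6: attacked by Bf5; h6: available; g7: own rook; g8: available; h8: available.
Legal moves for Black: Kh8, Kg8, Kxh6, Rg6+, Ng6, Nxf5.
Black is in check but has 6 legal moves → neither.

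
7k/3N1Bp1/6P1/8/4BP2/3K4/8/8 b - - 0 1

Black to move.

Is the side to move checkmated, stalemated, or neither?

Black to move; black king on h8.
In check: no.
King squares — g7: own pawn; h7: attacked by Pg6; g8: attacked by Bf7.
Legal moves for Black: none.
Not in check and no legal moves → stalemate.

stalemate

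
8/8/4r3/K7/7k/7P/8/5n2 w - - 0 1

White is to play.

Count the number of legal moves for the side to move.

3

White to move; king on a5.
In check: no.
Legal moves: Kb5, Kb4, Ka4.
Count: 3.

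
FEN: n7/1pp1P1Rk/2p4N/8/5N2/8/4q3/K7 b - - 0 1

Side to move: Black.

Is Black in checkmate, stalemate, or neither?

neither

Black to move; black king on h7.
In check: yes, from the white rook on g7.
King squares — g6: attacked by Nf4; h6: available; g7: available; g8: attacked by Nh6; h8: available.
Legal moves for Black: Kh8, Kxg7, Kxh6.
Black is in check but has 3 legal moves → neither.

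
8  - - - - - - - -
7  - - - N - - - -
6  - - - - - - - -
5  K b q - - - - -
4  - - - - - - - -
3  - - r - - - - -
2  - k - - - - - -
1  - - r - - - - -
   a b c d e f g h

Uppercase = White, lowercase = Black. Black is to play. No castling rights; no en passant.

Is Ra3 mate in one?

yes

After Ra3: white king on a5; in check: yes, from the black rook on a3.
King squares — a4: attacked by Ra3; b4: attacked by Qc5; b5: attacked by Qc5; a6: attacked by Ra3; b6: attacked by Qc5.
White has no legal moves → checkmate.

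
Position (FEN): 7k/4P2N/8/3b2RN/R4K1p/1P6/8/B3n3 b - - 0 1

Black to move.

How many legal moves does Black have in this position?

Black to move; king on h8.
In check: yes, from the white bishop on a1.
Legal moves: Kxh7.
Count: 1.

1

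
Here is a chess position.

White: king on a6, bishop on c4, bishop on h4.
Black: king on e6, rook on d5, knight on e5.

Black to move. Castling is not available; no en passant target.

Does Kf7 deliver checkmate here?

no

After Kf7: white king on a6; in check: no.
White is not in check, so this cannot be checkmate.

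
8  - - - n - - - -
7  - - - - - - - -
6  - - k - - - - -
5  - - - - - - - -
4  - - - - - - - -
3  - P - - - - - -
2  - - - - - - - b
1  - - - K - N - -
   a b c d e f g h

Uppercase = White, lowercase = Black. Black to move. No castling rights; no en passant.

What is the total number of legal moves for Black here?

18

Black to move; king on c6.
In check: no.
Legal moves: Nf7, Nb7, Ne6, Kd7, Kc7, Kb7, Kd6, Kb6, Kd5, Kc5, Kb5, Bb8, Bc7, Bd6, Be5, Bf4, Bg3, Bg1.
Count: 18.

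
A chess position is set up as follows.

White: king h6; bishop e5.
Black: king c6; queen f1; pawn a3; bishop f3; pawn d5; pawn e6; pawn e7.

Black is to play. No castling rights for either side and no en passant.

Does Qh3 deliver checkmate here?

After Qh3: white king on h6; in check: yes, from the black queen on h3.
White has 3 legal replies: Kg7, Kg6, Kg5.
In check but a legal move exists → not checkmate.

no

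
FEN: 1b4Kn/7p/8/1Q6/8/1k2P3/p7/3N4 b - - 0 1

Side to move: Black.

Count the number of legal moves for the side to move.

Black to move; king on b3.
In check: yes, from the white queen on b5.
Legal moves: Ka3, Kc2.
Count: 2.

2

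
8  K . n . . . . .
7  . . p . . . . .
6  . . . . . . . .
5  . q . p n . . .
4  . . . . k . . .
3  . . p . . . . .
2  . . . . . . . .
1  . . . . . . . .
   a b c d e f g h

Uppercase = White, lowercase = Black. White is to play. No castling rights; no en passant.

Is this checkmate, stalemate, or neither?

stalemate

White to move; white king on a8.
In check: no.
King squares — a7: attacked by Nc8; b7: attacked by Qb5; b8: attacked by Qb5.
Legal moves for White: none.
Not in check and no legal moves → stalemate.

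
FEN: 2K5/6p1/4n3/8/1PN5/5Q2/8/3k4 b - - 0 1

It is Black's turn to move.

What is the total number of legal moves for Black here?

3

Black to move; king on d1.
In check: yes, from the white queen on f3.
Legal moves: Kc2, Ke1, Kc1.
Count: 3.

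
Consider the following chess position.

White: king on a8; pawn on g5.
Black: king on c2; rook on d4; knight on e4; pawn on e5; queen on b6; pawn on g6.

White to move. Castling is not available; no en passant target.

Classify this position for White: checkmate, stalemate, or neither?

stalemate

White to move; white king on a8.
In check: no.
King squares — a7: attacked by Qb6; b7: attacked by Qb6; b8: attacked by Qb6.
Legal moves for White: none.
Not in check and no legal moves → stalemate.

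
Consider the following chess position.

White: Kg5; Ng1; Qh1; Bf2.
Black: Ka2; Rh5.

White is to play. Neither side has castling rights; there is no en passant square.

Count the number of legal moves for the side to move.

6

White to move; king on g5.
In check: yes, from the black rook on h5.
Legal moves: Kg6, Kf6, Kxh5, Kg4, Kf4, Qxh5.
Count: 6.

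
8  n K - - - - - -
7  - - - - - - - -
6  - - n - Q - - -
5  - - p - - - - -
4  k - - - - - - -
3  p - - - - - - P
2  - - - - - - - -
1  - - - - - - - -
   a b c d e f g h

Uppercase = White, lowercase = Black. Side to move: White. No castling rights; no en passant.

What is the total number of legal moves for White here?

4

White to move; king on b8.
In check: yes, from the black knight on c6.
Legal moves: Kc8, Kxa8, Kb7, Qxc6+.
Count: 4.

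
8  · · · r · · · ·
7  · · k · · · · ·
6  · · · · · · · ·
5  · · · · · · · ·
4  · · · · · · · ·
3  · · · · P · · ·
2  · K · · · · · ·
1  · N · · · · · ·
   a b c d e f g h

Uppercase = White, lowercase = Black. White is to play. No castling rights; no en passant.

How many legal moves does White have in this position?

11

White to move; king on b2.
In check: no.
Legal moves: Kc3, Kb3, Ka3, Kc2, Ka2, Kc1, Ka1, Nc3, Na3, Nd2, e4.
Count: 11.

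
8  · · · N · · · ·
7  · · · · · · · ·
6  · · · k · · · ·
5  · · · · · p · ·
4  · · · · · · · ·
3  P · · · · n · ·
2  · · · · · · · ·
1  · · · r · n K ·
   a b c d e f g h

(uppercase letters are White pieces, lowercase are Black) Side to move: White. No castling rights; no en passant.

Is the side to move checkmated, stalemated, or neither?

White to move; white king on g1.
In check: yes, from the black knight on f3.
Legal moves for White: Kg2, Kf2, Kh1.
White is in check but has 3 legal moves → neither.

neither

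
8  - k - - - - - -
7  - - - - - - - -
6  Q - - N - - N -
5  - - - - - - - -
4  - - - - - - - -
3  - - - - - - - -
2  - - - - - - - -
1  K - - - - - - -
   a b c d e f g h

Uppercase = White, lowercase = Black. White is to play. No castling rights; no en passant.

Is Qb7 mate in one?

yes

After Qb7: black king on b8; in check: yes, from the white queen on b7.
King squares — a7: attacked by Qb7; b7: attacked by Nd6; c7: attacked by Qb7; a8: attacked by Qb7; c8: attacked by Nd6.
Black has no legal moves → checkmate.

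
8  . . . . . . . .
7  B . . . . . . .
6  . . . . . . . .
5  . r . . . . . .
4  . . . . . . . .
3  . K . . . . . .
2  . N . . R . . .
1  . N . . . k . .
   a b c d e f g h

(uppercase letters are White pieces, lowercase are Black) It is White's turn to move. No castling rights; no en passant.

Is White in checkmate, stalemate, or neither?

neither

White to move; white king on b3.
In check: yes, from the black rook on b5.
King squares — a2: available; b2: own knight; c2: available; a3: available; c3: available; a4: available; b4: attacked by Rb5; c4: available.
Legal moves for White: Kc4, Ka4, Kc3, Ka3, Kc2, Ka2.
White is in check but has 6 legal moves → neither.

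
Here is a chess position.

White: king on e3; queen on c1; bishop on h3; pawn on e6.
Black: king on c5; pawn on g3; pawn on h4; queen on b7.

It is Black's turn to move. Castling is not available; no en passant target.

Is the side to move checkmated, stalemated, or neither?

neither

Black to move; black king on c5.
In check: yes, from the white queen on c1.
Legal moves for Black: Kd6, Kb6, Kd5, Kb5, Kb4.
Black is in check but has 5 legal moves → neither.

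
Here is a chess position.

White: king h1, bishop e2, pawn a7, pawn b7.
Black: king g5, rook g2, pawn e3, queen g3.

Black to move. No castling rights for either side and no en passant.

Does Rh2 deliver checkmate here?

yes

After Rh2: white king on h1; in check: yes, from the black rook on h2.
King squares — g1: attacked by Qg3; g2: attacked by Rh2; h2: attacked by Qg3.
White has no legal moves → checkmate.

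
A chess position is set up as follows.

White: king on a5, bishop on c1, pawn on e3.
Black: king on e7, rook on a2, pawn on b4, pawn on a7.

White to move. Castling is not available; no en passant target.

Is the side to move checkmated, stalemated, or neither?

neither

White to move; white king on a5.
In check: yes, from the black rook on a2.
Legal moves for White: Kb5, Kxb4, Ba3.
White is in check but has 3 legal moves → neither.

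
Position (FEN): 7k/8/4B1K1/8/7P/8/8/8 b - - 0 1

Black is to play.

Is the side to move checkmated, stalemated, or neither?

Black to move; black king on h8.
In check: no.
King squares — g7: attacked by Kg6; h7: attacked by Kg6; g8: attacked by Be6.
Legal moves for Black: none.
Not in check and no legal moves → stalemate.

stalemate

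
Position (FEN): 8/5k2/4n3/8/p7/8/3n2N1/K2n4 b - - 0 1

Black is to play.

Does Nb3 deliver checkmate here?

no

After Nb3: white king on a1; in check: yes, from the black knight on b3.
White has 2 legal replies: Ka2, Kb1.
In check but a legal move exists → not checkmate.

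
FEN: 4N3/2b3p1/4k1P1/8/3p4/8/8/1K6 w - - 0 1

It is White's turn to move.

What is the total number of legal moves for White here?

White to move; king on b1.
In check: no.
Legal moves: Nxg7+, Nxc7+, Nf6, Nd6, Kc2, Kb2, Ka2, Kc1, Ka1.
Count: 9.

9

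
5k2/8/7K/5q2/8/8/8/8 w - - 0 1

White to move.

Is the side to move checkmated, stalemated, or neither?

stalemate

White to move; white king on h6.
In check: no.
King squares — g5: attacked by Qf5; h5: attacked by Qf5; g6: attacked by Qf5; g7: attacked by Kf8; h7: attacked by Qf5.
Legal moves for White: none.
Not in check and no legal moves → stalemate.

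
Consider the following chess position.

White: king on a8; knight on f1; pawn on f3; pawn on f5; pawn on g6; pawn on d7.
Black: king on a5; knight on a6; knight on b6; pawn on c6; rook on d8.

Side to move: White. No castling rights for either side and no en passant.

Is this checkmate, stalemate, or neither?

neither

White to move; white king on a8.
In check: yes, from the black knight on b6 and the black rook on d8.
Legal moves for White: Kb7, Ka7.
White is in check but has 2 legal moves → neither.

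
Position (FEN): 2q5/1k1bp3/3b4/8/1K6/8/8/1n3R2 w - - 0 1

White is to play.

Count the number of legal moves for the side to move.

2

White to move; king on b4.
In check: yes, from the black bishop on d6.
Legal moves: Ka5, Kb3.
Count: 2.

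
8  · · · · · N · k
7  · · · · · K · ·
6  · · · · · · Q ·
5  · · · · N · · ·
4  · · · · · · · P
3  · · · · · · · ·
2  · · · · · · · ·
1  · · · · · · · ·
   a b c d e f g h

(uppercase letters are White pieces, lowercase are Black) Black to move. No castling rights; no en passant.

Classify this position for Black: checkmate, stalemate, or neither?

stalemate

Black to move; black king on h8.
In check: no.
King squares — g7: attacked by Qg6; h7: attacked by Qg6; g8: attacked by Qg6.
Legal moves for Black: none.
Not in check and no legal moves → stalemate.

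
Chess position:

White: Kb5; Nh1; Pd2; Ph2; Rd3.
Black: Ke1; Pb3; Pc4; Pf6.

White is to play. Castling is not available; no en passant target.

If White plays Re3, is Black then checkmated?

After Re3: black king on e1; in check: yes, from the white rook on e3.
Black has 3 legal replies: Kxd2, Kf1, Kd1.
In check but a legal move exists → not checkmate.

no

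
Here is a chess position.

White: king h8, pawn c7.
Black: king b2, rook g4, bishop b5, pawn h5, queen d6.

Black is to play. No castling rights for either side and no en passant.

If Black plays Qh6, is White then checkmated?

yes

After Qh6: white king on h8; in check: yes, from the black queen on h6.
King squares — g7: attacked by Rg4; h7: attacked by Qh6; g8: attacked by Rg4.
White has no legal moves → checkmate.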